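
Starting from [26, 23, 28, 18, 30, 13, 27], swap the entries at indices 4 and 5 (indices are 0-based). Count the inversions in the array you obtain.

10 inversions

Positions 4 and 5 hold 30 and 13; after swapping, the array is [26, 23, 28, 18, 13, 30, 27].
Count, for each position, how many later elements it exceeds:
26 → 23, 18, 13 → 3
23 → 18, 13 → 2
28 → 18, 13, 27 → 3
18 → 13 → 1
13 → none → 0
30 → 27 → 1
27 → none → 0
Sum: 3 + 2 + 3 + 1 + 0 + 1 + 0 = 10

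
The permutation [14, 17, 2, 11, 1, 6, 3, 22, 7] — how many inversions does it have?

Element-by-element contributions:
14: 6
17: 6
2: 1
11: 4
1: 0
6: 1
3: 0
22: 1
7: 0
Sum: 6 + 6 + 1 + 4 + 0 + 1 + 0 + 1 + 0 = 19

19 out-of-order pairs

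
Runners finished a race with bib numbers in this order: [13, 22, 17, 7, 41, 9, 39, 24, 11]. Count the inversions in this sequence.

There are 17 inversions.

Sweep left to right; for each value list the smaller values that follow it:
13 → 7, 9, 11 → 3
22 → 17, 7, 9, 11 → 4
17 → 7, 9, 11 → 3
7 → none → 0
41 → 9, 39, 24, 11 → 4
9 → none → 0
39 → 24, 11 → 2
24 → 11 → 1
11 → none → 0
Sum: 3 + 4 + 3 + 0 + 4 + 0 + 2 + 1 + 0 = 17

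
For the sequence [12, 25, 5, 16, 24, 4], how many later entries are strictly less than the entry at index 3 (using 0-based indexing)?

The element at index 3 is 16.
Elements after it: 24, 4
Those smaller than 16: 4

1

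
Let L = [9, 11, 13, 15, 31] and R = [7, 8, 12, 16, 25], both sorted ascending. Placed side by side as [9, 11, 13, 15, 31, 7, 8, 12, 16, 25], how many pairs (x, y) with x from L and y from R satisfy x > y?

15

Count, for every r in R, how many entries of L exceed r:
r = 7: 9, 11, 13, 15, 31 → 5
r = 8: 9, 11, 13, 15, 31 → 5
r = 12: 13, 15, 31 → 3
r = 16: 31 → 1
r = 25: 31 → 1
Cross-inversions: 5 + 5 + 3 + 1 + 1 = 15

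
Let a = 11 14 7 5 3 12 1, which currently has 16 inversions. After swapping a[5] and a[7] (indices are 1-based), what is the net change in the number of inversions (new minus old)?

Positions 5 and 7 hold 3 and 1; after swapping, the array is [11, 14, 7, 5, 1, 12, 3].
Element-by-element contributions:
11: 4
14: 5
7: 3
5: 2
1: 0
12: 1
3: 0
Sum: 4 + 5 + 3 + 2 + 0 + 1 + 0 = 15
Change: 15 − 16 = -1

-1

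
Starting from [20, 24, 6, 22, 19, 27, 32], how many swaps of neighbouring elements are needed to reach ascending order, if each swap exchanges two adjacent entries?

6

Each adjacent swap fixes exactly one inversion, so the minimum swap count equals the number of inversions.
Count inversions — for each element, later elements that are smaller:
20: 6, 19 → 2
24: 6, 22, 19 → 3
6: none → 0
22: 19 → 1
19: none → 0
27: none → 0
32: none → 0
Total inversions: 2 + 3 + 0 + 1 + 0 + 0 + 0 = 6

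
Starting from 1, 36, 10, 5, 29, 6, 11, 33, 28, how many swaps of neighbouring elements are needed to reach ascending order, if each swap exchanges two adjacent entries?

13

The minimum number of adjacent swaps to sort an array equals its inversion count, since every such swap removes exactly one inversion.
Count inversions — for each element, later elements that are smaller:
1: none → 0
36: 10, 5, 29, 6, 11, 33, 28 → 7
10: 5, 6 → 2
5: none → 0
29: 6, 11, 28 → 3
6: none → 0
11: none → 0
33: 28 → 1
28: none → 0
Total inversions: 0 + 7 + 2 + 0 + 3 + 0 + 0 + 1 + 0 = 13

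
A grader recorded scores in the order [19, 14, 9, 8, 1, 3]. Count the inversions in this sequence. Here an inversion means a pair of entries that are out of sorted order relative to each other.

Sweep left to right; for each value list the smaller values that follow it:
19: 5
14: 4
9: 3
8: 2
1: 0
3: 0
Sum: 5 + 4 + 3 + 2 + 0 + 0 = 14

There are 14 inversions.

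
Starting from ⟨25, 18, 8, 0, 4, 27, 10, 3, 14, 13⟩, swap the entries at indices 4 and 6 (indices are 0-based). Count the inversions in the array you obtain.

26 inversions

Positions 4 and 6 hold 4 and 10; after swapping, the array is [25, 18, 8, 0, 10, 27, 4, 3, 14, 13].
For each element, count later entries that are smaller:
25: 8
18: 7
8: 3
0: 0
10: 2
27: 4
4: 1
3: 0
14: 1
13: 0
Sum: 8 + 7 + 3 + 0 + 2 + 4 + 1 + 0 + 1 + 0 = 26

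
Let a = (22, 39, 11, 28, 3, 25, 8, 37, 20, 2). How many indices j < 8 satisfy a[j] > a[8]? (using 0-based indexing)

5 such elements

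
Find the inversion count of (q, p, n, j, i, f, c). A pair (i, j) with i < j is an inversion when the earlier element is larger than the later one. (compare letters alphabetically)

21

For each element, count later entries that are smaller:
q → p, n, j, i, f, c → 6
p → n, j, i, f, c → 5
n → j, i, f, c → 4
j → i, f, c → 3
i → f, c → 2
f → c → 1
c → none → 0
Sum: 6 + 5 + 4 + 3 + 2 + 1 + 0 = 21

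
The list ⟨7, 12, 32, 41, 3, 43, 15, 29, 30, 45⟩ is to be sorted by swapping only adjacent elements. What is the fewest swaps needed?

13

Minimum adjacent swaps = number of inversions (each swap of adjacent out-of-order elements removes one inversion and no swap can remove more).
Count inversions — for each element, later elements that are smaller:
7: 3 → 1
12: 3 → 1
32: 3, 15, 29, 30 → 4
41: 3, 15, 29, 30 → 4
3: none → 0
43: 15, 29, 30 → 3
15: none → 0
29: none → 0
30: none → 0
45: none → 0
Total inversions: 1 + 1 + 4 + 4 + 0 + 3 + 0 + 0 + 0 + 0 = 13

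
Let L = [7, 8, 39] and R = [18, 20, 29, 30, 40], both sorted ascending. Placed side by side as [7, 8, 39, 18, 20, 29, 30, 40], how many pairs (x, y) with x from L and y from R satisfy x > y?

4 split inversions

Take each right-half value and tally the left-half values above it:
r = 18: 39 → 1
r = 20: 39 → 1
r = 29: 39 → 1
r = 30: 39 → 1
r = 40: none → 0
Cross-inversions: 1 + 1 + 1 + 1 + 0 = 4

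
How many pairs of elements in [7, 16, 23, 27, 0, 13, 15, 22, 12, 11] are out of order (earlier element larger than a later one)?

25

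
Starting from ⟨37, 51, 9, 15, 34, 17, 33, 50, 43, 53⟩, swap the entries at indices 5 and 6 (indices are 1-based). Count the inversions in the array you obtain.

14 inversions

Positions 5 and 6 hold 34 and 17; after swapping, the array is [37, 51, 9, 15, 17, 34, 33, 50, 43, 53].
Count, for each position, how many later elements it exceeds:
37: 5
51: 7
9: 0
15: 0
17: 0
34: 1
33: 0
50: 1
43: 0
53: 0
Sum: 5 + 7 + 0 + 0 + 0 + 1 + 0 + 1 + 0 + 0 = 14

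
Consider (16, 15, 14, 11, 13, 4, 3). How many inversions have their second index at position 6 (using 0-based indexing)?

The element at index 6 is 3.
Elements before it: 16, 15, 14, 11, 13, 4
Those larger than 3: 16, 15, 14, 11, 13, 4

6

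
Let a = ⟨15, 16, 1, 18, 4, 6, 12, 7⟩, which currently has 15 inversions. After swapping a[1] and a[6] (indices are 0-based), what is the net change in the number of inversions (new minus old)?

-1

Positions 1 and 6 hold 16 and 12; after swapping, the array is [15, 12, 1, 18, 4, 6, 16, 7].
Element-by-element contributions:
15 → 12, 1, 4, 6, 7 → 5
12 → 1, 4, 6, 7 → 4
1 → none → 0
18 → 4, 6, 16, 7 → 4
4 → none → 0
6 → none → 0
16 → 7 → 1
7 → none → 0
Sum: 5 + 4 + 0 + 4 + 0 + 0 + 1 + 0 = 14
Change: 14 − 15 = -1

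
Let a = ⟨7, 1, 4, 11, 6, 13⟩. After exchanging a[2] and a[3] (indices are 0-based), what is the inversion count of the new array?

Positions 2 and 3 hold 4 and 11; after swapping, the array is [7, 1, 11, 4, 6, 13].
Sweep left to right; for each value list the smaller values that follow it:
7: 3
1: 0
11: 2
4: 0
6: 0
13: 0
Sum: 3 + 0 + 2 + 0 + 0 + 0 = 5

There are 5 inversions.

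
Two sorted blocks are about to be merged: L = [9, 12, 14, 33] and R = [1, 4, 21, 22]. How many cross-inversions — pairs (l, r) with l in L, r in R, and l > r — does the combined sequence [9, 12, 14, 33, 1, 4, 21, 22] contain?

Split inversions: 10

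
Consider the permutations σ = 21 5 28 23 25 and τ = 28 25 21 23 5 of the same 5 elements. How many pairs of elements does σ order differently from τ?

6 discordant pairs

Assign each item its position (1..5) in the first ordering, then rewrite the second ordering as that position sequence:
positions: 21→1, 5→2, 28→3, 23→4, 25→5
second ordering as positions: [3, 5, 1, 4, 2]
Discordant pairs = inversions in this position sequence.
3: 1, 2 → 2
5: 1, 4, 2 → 3
1: 0
4: 2 → 1
2: 0
Total: 2 + 3 + 0 + 1 + 0 = 6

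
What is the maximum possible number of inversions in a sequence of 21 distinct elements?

A reversed (strictly descending) arrangement makes every pair an inversion, giving C(21, 2) inversions.
C(21, 2) = 21·20/2 = 210

Inversions: 210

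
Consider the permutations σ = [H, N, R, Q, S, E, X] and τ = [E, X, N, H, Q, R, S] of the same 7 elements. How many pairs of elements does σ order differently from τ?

12

Assign each item its position (1..7) in the first ordering, then rewrite the second ordering as that position sequence:
positions: H→1, N→2, R→3, Q→4, S→5, E→6, X→7
second ordering as positions: [6, 7, 2, 1, 4, 3, 5]
Discordant pairs = inversions in this position sequence.
6: 2, 1, 4, 3, 5 → 5
7: 2, 1, 4, 3, 5 → 5
2: 1 → 1
1: 0
4: 3 → 1
3: 0
5: 0
Total: 5 + 5 + 1 + 0 + 1 + 0 + 0 = 12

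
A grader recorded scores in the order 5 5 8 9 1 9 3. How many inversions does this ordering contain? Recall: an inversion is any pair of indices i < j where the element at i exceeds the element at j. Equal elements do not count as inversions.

Inversions: 9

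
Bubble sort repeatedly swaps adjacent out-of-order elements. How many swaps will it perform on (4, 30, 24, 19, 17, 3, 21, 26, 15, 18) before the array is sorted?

Swaps: 25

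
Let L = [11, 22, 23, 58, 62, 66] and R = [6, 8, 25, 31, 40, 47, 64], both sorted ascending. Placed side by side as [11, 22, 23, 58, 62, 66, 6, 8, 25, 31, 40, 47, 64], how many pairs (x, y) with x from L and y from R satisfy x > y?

Take each right-half value and tally the left-half values above it:
r = 6: 11, 22, 23, 58, 62, 66 → 6
r = 8: 11, 22, 23, 58, 62, 66 → 6
r = 25: 58, 62, 66 → 3
r = 31: 58, 62, 66 → 3
r = 40: 58, 62, 66 → 3
r = 47: 58, 62, 66 → 3
r = 64: 66 → 1
Cross-inversions: 6 + 6 + 3 + 3 + 3 + 3 + 1 = 25

Split inversions: 25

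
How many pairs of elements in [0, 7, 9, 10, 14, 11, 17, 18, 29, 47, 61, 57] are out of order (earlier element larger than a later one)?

2 inversions

Sweep left to right; for each value list the smaller values that follow it:
0 → none → 0
7 → none → 0
9 → none → 0
10 → none → 0
14 → 11 → 1
11 → none → 0
17 → none → 0
18 → none → 0
29 → none → 0
47 → none → 0
61 → 57 → 1
57 → none → 0
Sum: 0 + 0 + 0 + 0 + 1 + 0 + 0 + 0 + 0 + 0 + 1 + 0 = 2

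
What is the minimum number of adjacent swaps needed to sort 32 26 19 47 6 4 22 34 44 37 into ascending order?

19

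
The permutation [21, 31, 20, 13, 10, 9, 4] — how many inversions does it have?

There are 20 out-of-order pairs.

For each element, count later entries that are smaller:
21: 5
31: 5
20: 4
13: 3
10: 2
9: 1
4: 0
Sum: 5 + 5 + 4 + 3 + 2 + 1 + 0 = 20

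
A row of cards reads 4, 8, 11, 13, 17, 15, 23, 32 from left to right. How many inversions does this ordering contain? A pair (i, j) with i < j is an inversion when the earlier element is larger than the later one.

Sweep left to right; for each value list the smaller values that follow it:
4 → none → 0
8 → none → 0
11 → none → 0
13 → none → 0
17 → 15 → 1
15 → none → 0
23 → none → 0
32 → none → 0
Sum: 0 + 0 + 0 + 0 + 1 + 0 + 0 + 0 = 1

1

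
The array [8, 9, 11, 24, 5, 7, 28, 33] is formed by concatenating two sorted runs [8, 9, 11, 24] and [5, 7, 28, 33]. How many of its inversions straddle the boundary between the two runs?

8

Count, for every r in R, how many entries of L exceed r:
r = 5: 8, 9, 11, 24 → 4
r = 7: 8, 9, 11, 24 → 4
r = 28: none → 0
r = 33: none → 0
Cross-inversions: 4 + 4 + 0 + 0 = 8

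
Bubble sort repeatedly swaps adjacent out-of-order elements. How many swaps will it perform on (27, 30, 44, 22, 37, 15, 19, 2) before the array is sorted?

21

Minimum adjacent swaps = number of inversions (each swap of adjacent out-of-order elements removes one inversion and no swap can remove more).
Count inversions — for each element, later elements that are smaller:
27: 22, 15, 19, 2 → 4
30: 22, 15, 19, 2 → 4
44: 22, 37, 15, 19, 2 → 5
22: 15, 19, 2 → 3
37: 15, 19, 2 → 3
15: 2 → 1
19: 2 → 1
2: none → 0
Total inversions: 4 + 4 + 5 + 3 + 3 + 1 + 1 + 0 = 21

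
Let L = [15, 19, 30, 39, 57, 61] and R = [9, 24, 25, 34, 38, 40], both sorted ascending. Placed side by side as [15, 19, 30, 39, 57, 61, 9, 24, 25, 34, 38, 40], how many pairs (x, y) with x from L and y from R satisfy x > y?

Take each right-half value and tally the left-half values above it:
r = 9: 15, 19, 30, 39, 57, 61 → 6
r = 24: 30, 39, 57, 61 → 4
r = 25: 30, 39, 57, 61 → 4
r = 34: 39, 57, 61 → 3
r = 38: 39, 57, 61 → 3
r = 40: 57, 61 → 2
Cross-inversions: 6 + 4 + 4 + 3 + 3 + 2 = 22

Cross-inversions: 22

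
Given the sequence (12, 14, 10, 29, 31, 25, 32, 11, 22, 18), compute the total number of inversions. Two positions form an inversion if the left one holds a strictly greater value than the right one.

19

Count, for each position, how many later elements it exceeds:
12 → 10, 11 → 2
14 → 10, 11 → 2
10 → none → 0
29 → 25, 11, 22, 18 → 4
31 → 25, 11, 22, 18 → 4
25 → 11, 22, 18 → 3
32 → 11, 22, 18 → 3
11 → none → 0
22 → 18 → 1
18 → none → 0
Sum: 2 + 2 + 0 + 4 + 4 + 3 + 3 + 0 + 1 + 0 = 19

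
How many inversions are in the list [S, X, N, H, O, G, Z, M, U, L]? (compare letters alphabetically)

Element-by-element contributions:
S: 6
X: 7
N: 4
H: 1
O: 3
G: 0
Z: 3
M: 1
U: 1
L: 0
Sum: 6 + 7 + 4 + 1 + 3 + 0 + 3 + 1 + 1 + 0 = 26

26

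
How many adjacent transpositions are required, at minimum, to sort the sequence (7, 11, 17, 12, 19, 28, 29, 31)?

1 swap

Minimum adjacent swaps = number of inversions (each swap of adjacent out-of-order elements removes one inversion and no swap can remove more).
Count inversions — for each element, later elements that are smaller:
7: none → 0
11: none → 0
17: 12 → 1
12: none → 0
19: none → 0
28: none → 0
29: none → 0
31: none → 0
Total inversions: 0 + 0 + 1 + 0 + 0 + 0 + 0 + 0 = 1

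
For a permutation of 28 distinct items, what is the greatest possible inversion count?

378 inversions

A reversed (strictly descending) arrangement makes every pair an inversion, giving C(28, 2) inversions.
C(28, 2) = 28·27/2 = 378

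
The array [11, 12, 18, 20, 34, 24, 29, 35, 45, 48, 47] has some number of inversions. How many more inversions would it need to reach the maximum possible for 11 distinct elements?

52

Maximum inversions for 11 distinct elements is C(11, 2) = 11·10/2 = 55.
Current inversions — for each element, count later smaller elements:
11: 0
12: 0
18: 0
20: 0
34: 2
24: 0
29: 0
35: 0
45: 0
48: 1
47: 0
Current total: 0 + 0 + 0 + 0 + 2 + 0 + 0 + 0 + 0 + 1 + 0 = 3
Shortfall: 55 − 3 = 52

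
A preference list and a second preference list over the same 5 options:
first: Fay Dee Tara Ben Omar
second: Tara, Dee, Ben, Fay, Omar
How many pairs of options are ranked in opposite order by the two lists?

Pairs: 4

Assign each item its position (1..5) in the first ordering, then rewrite the second ordering as that position sequence:
positions: Fay→1, Dee→2, Tara→3, Ben→4, Omar→5
second ordering as positions: [3, 2, 4, 1, 5]
Discordant pairs = inversions in this position sequence.
3: 2, 1 → 2
2: 1 → 1
4: 1 → 1
1: 0
5: 0
Total: 2 + 1 + 1 + 0 + 0 = 4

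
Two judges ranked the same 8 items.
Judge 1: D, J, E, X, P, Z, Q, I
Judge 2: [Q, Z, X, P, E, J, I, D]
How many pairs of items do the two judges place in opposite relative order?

Assign each item its position (1..8) in the first ordering, then rewrite the second ordering as that position sequence:
positions: D→1, J→2, E→3, X→4, P→5, Z→6, Q→7, I→8
second ordering as positions: [7, 6, 4, 5, 3, 2, 8, 1]
Discordant pairs = inversions in this position sequence.
7: 6, 4, 5, 3, 2, 1 → 6
6: 4, 5, 3, 2, 1 → 5
4: 3, 2, 1 → 3
5: 3, 2, 1 → 3
3: 2, 1 → 2
2: 1 → 1
8: 1 → 1
1: 0
Total: 6 + 5 + 3 + 3 + 2 + 1 + 1 + 0 = 21

There are 21 discordant pairs.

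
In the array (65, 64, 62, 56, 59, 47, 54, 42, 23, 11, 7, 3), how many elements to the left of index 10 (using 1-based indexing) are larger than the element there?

9

The element at index 10 is 11.
Elements before it: 65, 64, 62, 56, 59, 47, 54, 42, 23
Those larger than 11: 65, 64, 62, 56, 59, 47, 54, 42, 23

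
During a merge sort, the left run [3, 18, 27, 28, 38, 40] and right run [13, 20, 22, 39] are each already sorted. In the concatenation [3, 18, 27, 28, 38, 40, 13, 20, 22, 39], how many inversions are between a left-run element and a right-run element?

14

Take each right-half value and tally the left-half values above it:
r = 13: 18, 27, 28, 38, 40 → 5
r = 20: 27, 28, 38, 40 → 4
r = 22: 27, 28, 38, 40 → 4
r = 39: 40 → 1
Cross-inversions: 5 + 4 + 4 + 1 = 14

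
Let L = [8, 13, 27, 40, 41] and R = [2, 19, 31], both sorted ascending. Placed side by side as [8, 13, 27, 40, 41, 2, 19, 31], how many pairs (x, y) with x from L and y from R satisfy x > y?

10

For each element r of the right run, count left-run elements greater than r:
r = 2: 8, 13, 27, 40, 41 → 5
r = 19: 27, 40, 41 → 3
r = 31: 40, 41 → 2
Cross-inversions: 5 + 3 + 2 = 10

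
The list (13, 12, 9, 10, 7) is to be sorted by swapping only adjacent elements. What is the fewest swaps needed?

The minimum number of adjacent swaps to sort an array equals its inversion count, since every such swap removes exactly one inversion.
Count inversions — for each element, later elements that are smaller:
13: 12, 9, 10, 7 → 4
12: 9, 10, 7 → 3
9: 7 → 1
10: 7 → 1
7: none → 0
Total inversions: 4 + 3 + 1 + 1 + 0 = 9

9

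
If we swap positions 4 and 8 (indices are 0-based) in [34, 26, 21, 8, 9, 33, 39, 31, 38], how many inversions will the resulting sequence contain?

Inversions: 19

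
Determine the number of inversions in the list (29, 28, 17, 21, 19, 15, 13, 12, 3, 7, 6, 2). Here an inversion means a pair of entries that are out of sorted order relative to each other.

There are 62 inversions.

Sweep left to right; for each value list the smaller values that follow it:
29: 11
28: 10
17: 7
21: 8
19: 7
15: 6
13: 5
12: 4
3: 1
7: 2
6: 1
2: 0
Sum: 11 + 10 + 7 + 8 + 7 + 6 + 5 + 4 + 1 + 2 + 1 + 0 = 62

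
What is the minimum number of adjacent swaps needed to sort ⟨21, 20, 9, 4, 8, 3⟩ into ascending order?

There are 14 adjacent swaps.

Each adjacent swap fixes exactly one inversion, so the minimum swap count equals the number of inversions.
Count inversions — for each element, later elements that are smaller:
21: 20, 9, 4, 8, 3 → 5
20: 9, 4, 8, 3 → 4
9: 4, 8, 3 → 3
4: 3 → 1
8: 3 → 1
3: none → 0
Total inversions: 5 + 4 + 3 + 1 + 1 + 0 = 14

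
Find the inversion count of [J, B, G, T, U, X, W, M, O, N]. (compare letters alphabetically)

There are 16 out-of-order pairs.

For each element, count later entries that are smaller:
J → B, G → 2
B → none → 0
G → none → 0
T → M, O, N → 3
U → M, O, N → 3
X → W, M, O, N → 4
W → M, O, N → 3
M → none → 0
O → N → 1
N → none → 0
Sum: 2 + 0 + 0 + 3 + 3 + 4 + 3 + 0 + 1 + 0 = 16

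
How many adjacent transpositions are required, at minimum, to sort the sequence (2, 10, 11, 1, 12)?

The minimum number of adjacent swaps to sort an array equals its inversion count, since every such swap removes exactly one inversion.
Count inversions — for each element, later elements that are smaller:
2: 1 → 1
10: 1 → 1
11: 1 → 1
1: none → 0
12: none → 0
Total inversions: 1 + 1 + 1 + 0 + 0 = 3

3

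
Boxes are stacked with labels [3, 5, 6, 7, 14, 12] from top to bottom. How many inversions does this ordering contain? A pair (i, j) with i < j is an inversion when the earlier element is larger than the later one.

Inversions: 1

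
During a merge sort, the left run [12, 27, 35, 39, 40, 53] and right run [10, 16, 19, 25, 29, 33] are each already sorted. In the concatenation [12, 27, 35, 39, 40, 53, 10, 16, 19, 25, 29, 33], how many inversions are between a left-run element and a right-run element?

29

Count, for every r in R, how many entries of L exceed r:
r = 10: 12, 27, 35, 39, 40, 53 → 6
r = 16: 27, 35, 39, 40, 53 → 5
r = 19: 27, 35, 39, 40, 53 → 5
r = 25: 27, 35, 39, 40, 53 → 5
r = 29: 35, 39, 40, 53 → 4
r = 33: 35, 39, 40, 53 → 4
Cross-inversions: 6 + 5 + 5 + 5 + 4 + 4 = 29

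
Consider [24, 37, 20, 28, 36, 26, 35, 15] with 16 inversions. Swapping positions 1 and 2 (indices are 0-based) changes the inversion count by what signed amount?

Positions 1 and 2 hold 37 and 20; after swapping, the array is [24, 20, 37, 28, 36, 26, 35, 15].
Sweep left to right; for each value list the smaller values that follow it:
24 → 20, 15 → 2
20 → 15 → 1
37 → 28, 36, 26, 35, 15 → 5
28 → 26, 15 → 2
36 → 26, 35, 15 → 3
26 → 15 → 1
35 → 15 → 1
15 → none → 0
Sum: 2 + 1 + 5 + 2 + 3 + 1 + 1 + 0 = 15
Change: 15 − 16 = -1

-1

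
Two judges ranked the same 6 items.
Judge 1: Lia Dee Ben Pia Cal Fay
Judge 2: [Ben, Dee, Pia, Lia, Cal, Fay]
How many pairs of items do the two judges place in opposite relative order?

4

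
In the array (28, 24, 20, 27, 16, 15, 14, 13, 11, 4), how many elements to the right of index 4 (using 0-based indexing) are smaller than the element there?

5

The element at index 4 is 16.
Elements after it: 15, 14, 13, 11, 4
Those smaller than 16: 15, 14, 13, 11, 4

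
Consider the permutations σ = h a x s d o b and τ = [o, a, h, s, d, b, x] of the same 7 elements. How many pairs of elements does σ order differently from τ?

9

Assign each item its position (1..7) in the first ordering, then rewrite the second ordering as that position sequence:
positions: h→1, a→2, x→3, s→4, d→5, o→6, b→7
second ordering as positions: [6, 2, 1, 4, 5, 7, 3]
Discordant pairs = inversions in this position sequence.
6: 2, 1, 4, 5, 3 → 5
2: 1 → 1
1: 0
4: 3 → 1
5: 3 → 1
7: 3 → 1
3: 0
Total: 5 + 1 + 0 + 1 + 1 + 1 + 0 = 9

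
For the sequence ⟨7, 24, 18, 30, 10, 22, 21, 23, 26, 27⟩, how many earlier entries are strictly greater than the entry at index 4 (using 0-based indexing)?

3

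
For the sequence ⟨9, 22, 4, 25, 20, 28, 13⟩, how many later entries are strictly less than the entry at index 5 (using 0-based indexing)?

1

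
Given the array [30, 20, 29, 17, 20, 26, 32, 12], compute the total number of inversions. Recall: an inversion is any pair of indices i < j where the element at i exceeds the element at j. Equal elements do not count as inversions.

16 inversions

For each element, count later entries that are smaller:
30 → 20, 29, 17, 20, 26, 12 → 6
20 → 17, 12 → 2
29 → 17, 20, 26, 12 → 4
17 → 12 → 1
20 → 12 → 1
26 → 12 → 1
32 → 12 → 1
12 → none → 0
Sum: 6 + 2 + 4 + 1 + 1 + 1 + 1 + 0 = 16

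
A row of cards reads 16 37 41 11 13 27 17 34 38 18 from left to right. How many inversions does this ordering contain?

19 inversions

Count, for each position, how many later elements it exceeds:
16 → 11, 13 → 2
37 → 11, 13, 27, 17, 34, 18 → 6
41 → 11, 13, 27, 17, 34, 38, 18 → 7
11 → none → 0
13 → none → 0
27 → 17, 18 → 2
17 → none → 0
34 → 18 → 1
38 → 18 → 1
18 → none → 0
Sum: 2 + 6 + 7 + 0 + 0 + 2 + 0 + 1 + 1 + 0 = 19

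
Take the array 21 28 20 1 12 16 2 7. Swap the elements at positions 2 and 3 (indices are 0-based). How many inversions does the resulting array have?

20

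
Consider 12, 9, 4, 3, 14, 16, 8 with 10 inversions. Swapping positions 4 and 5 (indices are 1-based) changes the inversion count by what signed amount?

Positions 4 and 5 hold 3 and 14; after swapping, the array is [12, 9, 4, 14, 3, 16, 8].
Count, for each position, how many later elements it exceeds:
12: 4
9: 3
4: 1
14: 2
3: 0
16: 1
8: 0
Sum: 4 + 3 + 1 + 2 + 0 + 1 + 0 = 11
Change: 11 − 10 = +1

+1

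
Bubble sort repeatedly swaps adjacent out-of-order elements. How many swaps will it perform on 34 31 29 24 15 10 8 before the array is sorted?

Each adjacent swap fixes exactly one inversion, so the minimum swap count equals the number of inversions.
Count inversions — for each element, later elements that are smaller:
34: 31, 29, 24, 15, 10, 8 → 6
31: 29, 24, 15, 10, 8 → 5
29: 24, 15, 10, 8 → 4
24: 15, 10, 8 → 3
15: 10, 8 → 2
10: 8 → 1
8: none → 0
Total inversions: 6 + 5 + 4 + 3 + 2 + 1 + 0 = 21

Swaps: 21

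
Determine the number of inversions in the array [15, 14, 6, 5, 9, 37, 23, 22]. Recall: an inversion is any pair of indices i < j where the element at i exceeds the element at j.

Count, for each position, how many later elements it exceeds:
15: 4
14: 3
6: 1
5: 0
9: 0
37: 2
23: 1
22: 0
Sum: 4 + 3 + 1 + 0 + 0 + 2 + 1 + 0 = 11

11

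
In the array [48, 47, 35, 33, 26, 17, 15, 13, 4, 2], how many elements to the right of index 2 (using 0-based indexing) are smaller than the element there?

7

The element at index 2 is 35.
Elements after it: 33, 26, 17, 15, 13, 4, 2
Those smaller than 35: 33, 26, 17, 15, 13, 4, 2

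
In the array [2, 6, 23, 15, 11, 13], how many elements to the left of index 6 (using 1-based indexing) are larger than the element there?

The element at index 6 is 13.
Elements before it: 2, 6, 23, 15, 11
Those larger than 13: 23, 15

2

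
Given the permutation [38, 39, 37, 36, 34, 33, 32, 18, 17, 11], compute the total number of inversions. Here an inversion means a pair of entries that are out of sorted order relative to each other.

44 inversions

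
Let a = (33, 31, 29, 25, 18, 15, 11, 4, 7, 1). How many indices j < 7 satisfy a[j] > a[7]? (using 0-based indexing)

7

The element at index 7 is 4.
Elements before it: 33, 31, 29, 25, 18, 15, 11
Those larger than 4: 33, 31, 29, 25, 18, 15, 11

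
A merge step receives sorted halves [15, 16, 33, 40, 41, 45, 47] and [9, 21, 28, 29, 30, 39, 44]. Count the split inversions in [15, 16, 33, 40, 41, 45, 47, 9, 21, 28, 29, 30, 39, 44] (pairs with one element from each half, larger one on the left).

Take each right-half value and tally the left-half values above it:
r = 9: 15, 16, 33, 40, 41, 45, 47 → 7
r = 21: 33, 40, 41, 45, 47 → 5
r = 28: 33, 40, 41, 45, 47 → 5
r = 29: 33, 40, 41, 45, 47 → 5
r = 30: 33, 40, 41, 45, 47 → 5
r = 39: 40, 41, 45, 47 → 4
r = 44: 45, 47 → 2
Cross-inversions: 7 + 5 + 5 + 5 + 5 + 4 + 2 = 33

Cross-inversions: 33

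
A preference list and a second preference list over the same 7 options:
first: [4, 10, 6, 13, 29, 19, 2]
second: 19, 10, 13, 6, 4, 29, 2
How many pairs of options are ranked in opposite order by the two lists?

There are 9 pairs.

Assign each item its position (1..7) in the first ordering, then rewrite the second ordering as that position sequence:
positions: 4→1, 10→2, 6→3, 13→4, 29→5, 19→6, 2→7
second ordering as positions: [6, 2, 4, 3, 1, 5, 7]
Discordant pairs = inversions in this position sequence.
6: 2, 4, 3, 1, 5 → 5
2: 1 → 1
4: 3, 1 → 2
3: 1 → 1
1: 0
5: 0
7: 0
Total: 5 + 1 + 2 + 1 + 0 + 0 + 0 = 9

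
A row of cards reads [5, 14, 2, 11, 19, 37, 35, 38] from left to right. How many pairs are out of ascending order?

4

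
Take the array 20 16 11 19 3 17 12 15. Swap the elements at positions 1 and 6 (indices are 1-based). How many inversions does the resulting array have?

Positions 1 and 6 hold 20 and 17; after swapping, the array is [17, 16, 11, 19, 3, 20, 12, 15].
Count, for each position, how many later elements it exceeds:
17: 5
16: 4
11: 1
19: 3
3: 0
20: 2
12: 0
15: 0
Sum: 5 + 4 + 1 + 3 + 0 + 2 + 0 + 0 = 15

15 inversions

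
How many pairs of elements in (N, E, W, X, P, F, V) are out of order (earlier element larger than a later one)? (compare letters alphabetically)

9

Inversion pairs (indices are 1-based):
(1,2): N > E
(1,6): N > F
(3,5): W > P
(3,6): W > F
(3,7): W > V
(4,5): X > P
(4,6): X > F
(4,7): X > V
(5,6): P > F
That's 9 pairs.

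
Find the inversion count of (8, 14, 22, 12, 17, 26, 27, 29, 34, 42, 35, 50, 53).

Inversions: 4

Sweep left to right; for each value list the smaller values that follow it:
8 → none → 0
14 → 12 → 1
22 → 12, 17 → 2
12 → none → 0
17 → none → 0
26 → none → 0
27 → none → 0
29 → none → 0
34 → none → 0
42 → 35 → 1
35 → none → 0
50 → none → 0
53 → none → 0
Sum: 0 + 1 + 2 + 0 + 0 + 0 + 0 + 0 + 0 + 1 + 0 + 0 + 0 = 4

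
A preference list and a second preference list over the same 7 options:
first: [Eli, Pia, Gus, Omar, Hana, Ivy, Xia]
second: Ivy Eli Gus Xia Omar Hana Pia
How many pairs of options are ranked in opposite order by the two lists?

11

Assign each item its position (1..7) in the first ordering, then rewrite the second ordering as that position sequence:
positions: Eli→1, Pia→2, Gus→3, Omar→4, Hana→5, Ivy→6, Xia→7
second ordering as positions: [6, 1, 3, 7, 4, 5, 2]
Discordant pairs = inversions in this position sequence.
6: 1, 3, 4, 5, 2 → 5
1: 0
3: 2 → 1
7: 4, 5, 2 → 3
4: 2 → 1
5: 2 → 1
2: 0
Total: 5 + 0 + 1 + 3 + 1 + 1 + 0 = 11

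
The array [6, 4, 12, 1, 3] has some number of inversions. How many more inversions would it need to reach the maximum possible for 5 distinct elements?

3

Maximum inversions for 5 distinct elements is C(5, 2) = 5·4/2 = 10.
Current inversions — for each element, count later smaller elements:
6: 3
4: 2
12: 2
1: 0
3: 0
Current total: 3 + 2 + 2 + 0 + 0 = 7
Shortfall: 10 − 7 = 3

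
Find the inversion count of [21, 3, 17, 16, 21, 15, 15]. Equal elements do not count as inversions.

12

Inversion pairs (indices are 1-based):
(1,2): 21 > 3
(1,3): 21 > 17
(1,4): 21 > 16
(1,6): 21 > 15
(1,7): 21 > 15
(3,4): 17 > 16
(3,6): 17 > 15
(3,7): 17 > 15
(4,6): 16 > 15
(4,7): 16 > 15
(5,6): 21 > 15
(5,7): 21 > 15
That's 12 pairs.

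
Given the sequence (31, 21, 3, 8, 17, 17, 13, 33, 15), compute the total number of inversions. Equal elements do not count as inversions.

Sweep left to right; for each value list the smaller values that follow it:
31: 7
21: 6
3: 0
8: 0
17: 2
17: 2
13: 0
33: 1
15: 0
Sum: 7 + 6 + 0 + 0 + 2 + 2 + 0 + 1 + 0 = 18

18 inversions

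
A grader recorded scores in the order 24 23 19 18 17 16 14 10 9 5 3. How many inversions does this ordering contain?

55

For each element, count later entries that are smaller:
24: 10
23: 9
19: 8
18: 7
17: 6
16: 5
14: 4
10: 3
9: 2
5: 1
3: 0
Sum: 10 + 9 + 8 + 7 + 6 + 5 + 4 + 3 + 2 + 1 + 0 = 55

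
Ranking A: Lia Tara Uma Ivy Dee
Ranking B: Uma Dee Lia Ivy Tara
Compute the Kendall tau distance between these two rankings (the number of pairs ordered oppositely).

6 discordant pairs

Assign each item its position (1..5) in the first ordering, then rewrite the second ordering as that position sequence:
positions: Lia→1, Tara→2, Uma→3, Ivy→4, Dee→5
second ordering as positions: [3, 5, 1, 4, 2]
Discordant pairs = inversions in this position sequence.
3: 1, 2 → 2
5: 1, 4, 2 → 3
1: 0
4: 2 → 1
2: 0
Total: 2 + 3 + 0 + 1 + 0 = 6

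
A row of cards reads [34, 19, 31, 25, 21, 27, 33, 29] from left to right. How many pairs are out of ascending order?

Count, for each position, how many later elements it exceeds:
34: 7
19: 0
31: 4
25: 1
21: 0
27: 0
33: 1
29: 0
Sum: 7 + 0 + 4 + 1 + 0 + 0 + 1 + 0 = 13

13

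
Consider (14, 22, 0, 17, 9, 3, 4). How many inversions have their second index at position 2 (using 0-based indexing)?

The element at index 2 is 0.
Elements before it: 14, 22
Those larger than 0: 14, 22

2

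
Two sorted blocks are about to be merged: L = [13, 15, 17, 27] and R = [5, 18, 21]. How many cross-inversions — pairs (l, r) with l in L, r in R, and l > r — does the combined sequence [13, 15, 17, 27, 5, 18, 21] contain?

6

Take each right-half value and tally the left-half values above it:
r = 5: 13, 15, 17, 27 → 4
r = 18: 27 → 1
r = 21: 27 → 1
Cross-inversions: 4 + 1 + 1 = 6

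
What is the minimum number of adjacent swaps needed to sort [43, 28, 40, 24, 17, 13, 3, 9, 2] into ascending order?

Each adjacent swap fixes exactly one inversion, so the minimum swap count equals the number of inversions.
Count inversions — for each element, later elements that are smaller:
43: 28, 40, 24, 17, 13, 3, 9, 2 → 8
28: 24, 17, 13, 3, 9, 2 → 6
40: 24, 17, 13, 3, 9, 2 → 6
24: 17, 13, 3, 9, 2 → 5
17: 13, 3, 9, 2 → 4
13: 3, 9, 2 → 3
3: 2 → 1
9: 2 → 1
2: none → 0
Total inversions: 8 + 6 + 6 + 5 + 4 + 3 + 1 + 1 + 0 = 34

34 swaps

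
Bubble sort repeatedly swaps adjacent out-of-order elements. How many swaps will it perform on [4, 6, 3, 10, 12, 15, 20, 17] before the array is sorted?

Minimum adjacent swaps = number of inversions (each swap of adjacent out-of-order elements removes one inversion and no swap can remove more).
Count inversions — for each element, later elements that are smaller:
4: 3 → 1
6: 3 → 1
3: none → 0
10: none → 0
12: none → 0
15: none → 0
20: 17 → 1
17: none → 0
Total inversions: 1 + 1 + 0 + 0 + 0 + 0 + 1 + 0 = 3

3 adjacent swaps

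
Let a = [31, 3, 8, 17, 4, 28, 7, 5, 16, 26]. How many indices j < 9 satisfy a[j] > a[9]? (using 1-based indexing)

3

The element at index 9 is 16.
Elements before it: 31, 3, 8, 17, 4, 28, 7, 5
Those larger than 16: 31, 17, 28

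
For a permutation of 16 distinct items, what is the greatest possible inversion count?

120 inversions

The maximum occurs when the array is in strictly decreasing order: every one of the C(16, 2) pairs is inverted.
C(16, 2) = 16·15/2 = 120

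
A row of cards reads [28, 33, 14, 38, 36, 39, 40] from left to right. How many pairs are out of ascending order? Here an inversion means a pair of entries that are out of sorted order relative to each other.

3 out-of-order pairs

Inversion pairs (indices are 0-based):
(0,2): 28 > 14
(1,2): 33 > 14
(3,4): 38 > 36
That's 3 pairs.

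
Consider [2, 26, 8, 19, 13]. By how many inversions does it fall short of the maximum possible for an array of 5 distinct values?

6 inversions short

Maximum inversions for 5 distinct elements is C(5, 2) = 5·4/2 = 10.
Current inversions — for each element, count later smaller elements:
2: 0
26: 3
8: 0
19: 1
13: 0
Current total: 0 + 3 + 0 + 1 + 0 = 4
Shortfall: 10 − 4 = 6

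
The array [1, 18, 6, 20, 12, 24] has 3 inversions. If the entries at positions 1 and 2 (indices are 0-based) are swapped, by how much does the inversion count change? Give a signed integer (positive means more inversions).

-1

Positions 1 and 2 hold 18 and 6; after swapping, the array is [1, 6, 18, 20, 12, 24].
Count, for each position, how many later elements it exceeds:
1: 0
6: 0
18: 1
20: 1
12: 0
24: 0
Sum: 0 + 0 + 1 + 1 + 0 + 0 = 2
Change: 2 − 3 = -1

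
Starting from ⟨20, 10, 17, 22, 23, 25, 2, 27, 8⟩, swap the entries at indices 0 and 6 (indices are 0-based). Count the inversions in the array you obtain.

10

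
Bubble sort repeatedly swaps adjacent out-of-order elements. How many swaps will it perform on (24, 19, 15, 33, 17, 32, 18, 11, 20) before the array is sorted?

21 swaps

Minimum adjacent swaps = number of inversions (each swap of adjacent out-of-order elements removes one inversion and no swap can remove more).
Count inversions — for each element, later elements that are smaller:
24: 19, 15, 17, 18, 11, 20 → 6
19: 15, 17, 18, 11 → 4
15: 11 → 1
33: 17, 32, 18, 11, 20 → 5
17: 11 → 1
32: 18, 11, 20 → 3
18: 11 → 1
11: none → 0
20: none → 0
Total inversions: 6 + 4 + 1 + 5 + 1 + 3 + 1 + 0 + 0 = 21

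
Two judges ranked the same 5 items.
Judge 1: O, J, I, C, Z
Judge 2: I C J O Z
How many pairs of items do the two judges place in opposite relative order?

Assign each item its position (1..5) in the first ordering, then rewrite the second ordering as that position sequence:
positions: O→1, J→2, I→3, C→4, Z→5
second ordering as positions: [3, 4, 2, 1, 5]
Discordant pairs = inversions in this position sequence.
3: 2, 1 → 2
4: 2, 1 → 2
2: 1 → 1
1: 0
5: 0
Total: 2 + 2 + 1 + 0 + 0 = 5

5 discordant pairs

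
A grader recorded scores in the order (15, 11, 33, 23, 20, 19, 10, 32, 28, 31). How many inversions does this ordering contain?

Count, for each position, how many later elements it exceeds:
15 → 11, 10 → 2
11 → 10 → 1
33 → 23, 20, 19, 10, 32, 28, 31 → 7
23 → 20, 19, 10 → 3
20 → 19, 10 → 2
19 → 10 → 1
10 → none → 0
32 → 28, 31 → 2
28 → none → 0
31 → none → 0
Sum: 2 + 1 + 7 + 3 + 2 + 1 + 0 + 2 + 0 + 0 = 18

18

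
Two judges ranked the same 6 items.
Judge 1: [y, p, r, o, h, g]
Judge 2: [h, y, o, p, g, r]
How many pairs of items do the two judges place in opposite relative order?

7

Assign each item its position (1..6) in the first ordering, then rewrite the second ordering as that position sequence:
positions: y→1, p→2, r→3, o→4, h→5, g→6
second ordering as positions: [5, 1, 4, 2, 6, 3]
Discordant pairs = inversions in this position sequence.
5: 1, 4, 2, 3 → 4
1: 0
4: 2, 3 → 2
2: 0
6: 3 → 1
3: 0
Total: 4 + 0 + 2 + 0 + 1 + 0 = 7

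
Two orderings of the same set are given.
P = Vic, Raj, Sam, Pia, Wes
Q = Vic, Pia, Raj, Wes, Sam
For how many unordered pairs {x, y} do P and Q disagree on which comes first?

Assign each item its position (1..5) in the first ordering, then rewrite the second ordering as that position sequence:
positions: Vic→1, Raj→2, Sam→3, Pia→4, Wes→5
second ordering as positions: [1, 4, 2, 5, 3]
Discordant pairs = inversions in this position sequence.
1: 0
4: 2, 3 → 2
2: 0
5: 3 → 1
3: 0
Total: 0 + 2 + 0 + 1 + 0 = 3

3 disagreeing pairs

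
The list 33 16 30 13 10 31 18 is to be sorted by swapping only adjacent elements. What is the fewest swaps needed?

Each adjacent swap fixes exactly one inversion, so the minimum swap count equals the number of inversions.
Count inversions — for each element, later elements that are smaller:
33: 16, 30, 13, 10, 31, 18 → 6
16: 13, 10 → 2
30: 13, 10, 18 → 3
13: 10 → 1
10: none → 0
31: 18 → 1
18: none → 0
Total inversions: 6 + 2 + 3 + 1 + 0 + 1 + 0 = 13

Swaps: 13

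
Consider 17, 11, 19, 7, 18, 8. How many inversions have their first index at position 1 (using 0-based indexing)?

2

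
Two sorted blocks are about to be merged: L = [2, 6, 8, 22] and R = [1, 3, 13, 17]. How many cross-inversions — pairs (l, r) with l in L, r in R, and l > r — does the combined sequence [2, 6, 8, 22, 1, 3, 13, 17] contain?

9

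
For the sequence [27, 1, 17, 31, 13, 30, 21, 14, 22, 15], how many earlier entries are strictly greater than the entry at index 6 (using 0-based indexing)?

3 such elements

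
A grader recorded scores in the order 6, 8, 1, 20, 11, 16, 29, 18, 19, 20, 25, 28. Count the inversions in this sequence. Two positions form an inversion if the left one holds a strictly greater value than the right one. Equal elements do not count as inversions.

11

Sweep left to right; for each value list the smaller values that follow it:
6 → 1 → 1
8 → 1 → 1
1 → none → 0
20 → 11, 16, 18, 19 → 4
11 → none → 0
16 → none → 0
29 → 18, 19, 20, 25, 28 → 5
18 → none → 0
19 → none → 0
20 → none → 0
25 → none → 0
28 → none → 0
Sum: 1 + 1 + 0 + 4 + 0 + 0 + 5 + 0 + 0 + 0 + 0 + 0 = 11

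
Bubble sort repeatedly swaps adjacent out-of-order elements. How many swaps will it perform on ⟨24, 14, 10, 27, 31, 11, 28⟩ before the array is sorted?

Each adjacent swap fixes exactly one inversion, so the minimum swap count equals the number of inversions.
Count inversions — for each element, later elements that are smaller:
24: 14, 10, 11 → 3
14: 10, 11 → 2
10: none → 0
27: 11 → 1
31: 11, 28 → 2
11: none → 0
28: none → 0
Total inversions: 3 + 2 + 0 + 1 + 2 + 0 + 0 = 8

8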